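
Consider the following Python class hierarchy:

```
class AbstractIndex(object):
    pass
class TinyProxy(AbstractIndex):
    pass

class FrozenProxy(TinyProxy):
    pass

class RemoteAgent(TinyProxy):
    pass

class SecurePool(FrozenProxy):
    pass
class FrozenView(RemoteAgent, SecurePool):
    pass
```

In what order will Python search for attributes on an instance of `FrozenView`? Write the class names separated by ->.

L[FrozenView] = FrozenView + merge(L[RemoteAgent], L[SecurePool], [RemoteAgent SecurePool])
  take RemoteAgent:  [RemoteAgent TinyProxy AbstractIndex object] + [SecurePool FrozenProxy TinyProxy AbstractIndex object] + [RemoteAgent SecurePool]
  take SecurePool:  [TinyProxy AbstractIndex object] + [SecurePool FrozenProxy TinyProxy AbstractIndex object] + [SecurePool]
  take FrozenProxy:  [TinyProxy AbstractIndex object] + [FrozenProxy TinyProxy AbstractIndex object]
  take TinyProxy:  [TinyProxy AbstractIndex object] + [TinyProxy AbstractIndex object]
  take AbstractIndex:  [AbstractIndex object] + [AbstractIndex object]
  take object:  [object] + [object]

FrozenView -> RemoteAgent -> SecurePool -> FrozenProxy -> TinyProxy -> AbstractIndex -> object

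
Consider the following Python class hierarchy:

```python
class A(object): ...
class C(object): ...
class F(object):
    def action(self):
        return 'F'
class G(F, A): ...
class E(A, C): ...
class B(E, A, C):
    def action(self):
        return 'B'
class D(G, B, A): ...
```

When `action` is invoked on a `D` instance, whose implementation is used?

F

L[D] = D + merge(L[G], L[B], L[A], [G B A])
  take G:  [G F A object] + [B E A C object] + [A object] + [G B A]
  take F:  [F A object] + [B E A C object] + [A object] + [B A]
  take B:  [A object] + [B E A C object] + [A object] + [B A]
  take E:  [A object] + [E A C object] + [A object] + [A]
  take A:  [A object] + [A C object] + [A object] + [A]
  take C:  [object] + [C object] + [object]
  take object:  [object] + [object] + [object]
MRO: D G F B E A C object
action is defined in: B, F. First along the MRO is F.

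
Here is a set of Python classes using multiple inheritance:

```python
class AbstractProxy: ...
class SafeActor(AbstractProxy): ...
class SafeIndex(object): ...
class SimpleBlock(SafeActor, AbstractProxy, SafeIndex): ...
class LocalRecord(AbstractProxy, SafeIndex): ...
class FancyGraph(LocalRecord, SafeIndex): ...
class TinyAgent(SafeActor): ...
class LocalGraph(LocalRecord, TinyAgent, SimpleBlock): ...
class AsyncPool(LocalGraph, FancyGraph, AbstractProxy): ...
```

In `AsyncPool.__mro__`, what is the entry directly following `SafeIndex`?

L[AsyncPool] = AsyncPool + merge(L[LocalGraph], L[FancyGraph], L[AbstractProxy], [LocalGraph FancyGraph AbstractProxy])
  take LocalGraph:  [LocalGraph LocalRecord TinyAgent SimpleBlock SafeActor AbstractProxy SafeIndex object] + [FancyGraph LocalRecord AbstractProxy SafeIndex object] + [AbstractProxy object] + [LocalGraph FancyGraph AbstractProxy]
  take FancyGraph:  [LocalRecord TinyAgent SimpleBlock SafeActor AbstractProxy SafeIndex object] + [FancyGraph LocalRecord AbstractProxy SafeIndex object] + [AbstractProxy object] + [FancyGraph AbstractProxy]
  take LocalRecord:  [LocalRecord TinyAgent SimpleBlock SafeActor AbstractProxy SafeIndex object] + [LocalRecord AbstractProxy SafeIndex object] + [AbstractProxy object] + [AbstractProxy]
  take TinyAgent:  [TinyAgent SimpleBlock SafeActor AbstractProxy SafeIndex object] + [AbstractProxy SafeIndex object] + [AbstractProxy object] + [AbstractProxy]
  take SimpleBlock:  [SimpleBlock SafeActor AbstractProxy SafeIndex object] + [AbstractProxy SafeIndex object] + [AbstractProxy object] + [AbstractProxy]
  take SafeActor:  [SafeActor AbstractProxy SafeIndex object] + [AbstractProxy SafeIndex object] + [AbstractProxy object] + [AbstractProxy]
  take AbstractProxy:  [AbstractProxy SafeIndex object] + [AbstractProxy SafeIndex object] + [AbstractProxy object] + [AbstractProxy]
  take SafeIndex:  [SafeIndex object] + [SafeIndex object] + [object]
  take object:  [object] + [object] + [object]
MRO: AsyncPool LocalGraph FancyGraph LocalRecord TinyAgent SimpleBlock SafeActor AbstractProxy SafeIndex object
SafeIndex is at position 8; next is object.

object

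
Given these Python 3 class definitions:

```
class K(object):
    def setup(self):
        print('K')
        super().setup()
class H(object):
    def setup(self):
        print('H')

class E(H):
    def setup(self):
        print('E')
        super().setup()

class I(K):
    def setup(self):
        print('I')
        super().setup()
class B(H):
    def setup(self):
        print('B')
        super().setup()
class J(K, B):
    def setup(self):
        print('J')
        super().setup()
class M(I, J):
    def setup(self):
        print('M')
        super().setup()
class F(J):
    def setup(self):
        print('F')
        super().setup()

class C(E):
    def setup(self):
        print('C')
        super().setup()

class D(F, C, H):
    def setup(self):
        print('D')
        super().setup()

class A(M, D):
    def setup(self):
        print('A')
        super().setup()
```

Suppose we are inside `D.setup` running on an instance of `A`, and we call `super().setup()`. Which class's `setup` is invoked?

F

L[A] = A + merge(L[M], L[D], [M D])
  take M:  [M I J K B H object] + [D F J K B C E H object] + [M D]
  take I:  [I J K B H object] + [D F J K B C E H object] + [D]
  take D:  [J K B H object] + [D F J K B C E H object] + [D]
  take F:  [J K B H object] + [F J K B C E H object]
  take J:  [J K B H object] + [J K B C E H object]
  take K:  [K B H object] + [K B C E H object]
  take B:  [B H object] + [B C E H object]
  take C:  [H object] + [C E H object]
  take E:  [H object] + [E H object]
  take H:  [H object] + [H object]
  take object:  [object] + [object]
MRO: A M I D F J K B C E H object
super() in D.setup on a A instance goes to the class after D in A's MRO: F.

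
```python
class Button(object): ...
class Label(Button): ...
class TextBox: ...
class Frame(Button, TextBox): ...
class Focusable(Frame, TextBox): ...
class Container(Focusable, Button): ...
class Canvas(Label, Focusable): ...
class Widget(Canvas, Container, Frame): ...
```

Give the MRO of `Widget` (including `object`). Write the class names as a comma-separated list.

Widget, Canvas, Label, Container, Focusable, Frame, Button, TextBox, object

L[Widget] = Widget + merge(L[Canvas], L[Container], L[Frame], [Canvas Container Frame])
  take Canvas:  [Canvas Label Focusable Frame Button TextBox object] + [Container Focusable Frame Button TextBox object] + [Frame Button TextBox object] + [Canvas Container Frame]
  take Label:  [Label Focusable Frame Button TextBox object] + [Container Focusable Frame Button TextBox object] + [Frame Button TextBox object] + [Container Frame]
  take Container:  [Focusable Frame Button TextBox object] + [Container Focusable Frame Button TextBox object] + [Frame Button TextBox object] + [Container Frame]
  take Focusable:  [Focusable Frame Button TextBox object] + [Focusable Frame Button TextBox object] + [Frame Button TextBox object] + [Frame]
  take Frame:  [Frame Button TextBox object] + [Frame Button TextBox object] + [Frame Button TextBox object] + [Frame]
  take Button:  [Button TextBox object] + [Button TextBox object] + [Button TextBox object]
  take TextBox:  [TextBox object] + [TextBox object] + [TextBox object]
  take object:  [object] + [object] + [object]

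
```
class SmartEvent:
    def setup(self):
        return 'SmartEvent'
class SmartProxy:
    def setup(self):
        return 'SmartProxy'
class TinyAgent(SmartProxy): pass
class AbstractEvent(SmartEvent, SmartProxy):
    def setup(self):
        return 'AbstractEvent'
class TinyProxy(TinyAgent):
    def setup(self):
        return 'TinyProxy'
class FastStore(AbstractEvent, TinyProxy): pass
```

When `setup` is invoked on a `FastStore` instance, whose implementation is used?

AbstractEvent

L[FastStore] = FastStore + merge(L[AbstractEvent], L[TinyProxy], [AbstractEvent TinyProxy])
  take AbstractEvent:  [AbstractEvent SmartEvent SmartProxy object] + [TinyProxy TinyAgent SmartProxy object] + [AbstractEvent TinyProxy]
  take SmartEvent:  [SmartEvent SmartProxy object] + [TinyProxy TinyAgent SmartProxy object] + [TinyProxy]
  take TinyProxy:  [SmartProxy object] + [TinyProxy TinyAgent SmartProxy object] + [TinyProxy]
  take TinyAgent:  [SmartProxy object] + [TinyAgent SmartProxy object]
  take SmartProxy:  [SmartProxy object] + [SmartProxy object]
  take object:  [object] + [object]
MRO: FastStore AbstractEvent SmartEvent TinyProxy TinyAgent SmartProxy object
setup is defined in: AbstractEvent, SmartEvent, SmartProxy, TinyProxy. First along the MRO is AbstractEvent.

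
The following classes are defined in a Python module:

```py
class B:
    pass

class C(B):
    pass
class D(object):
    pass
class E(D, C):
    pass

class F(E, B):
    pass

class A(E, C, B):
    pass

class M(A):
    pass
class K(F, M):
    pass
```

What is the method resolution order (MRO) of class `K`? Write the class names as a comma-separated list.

L[K] = K + merge(L[F], L[M], [F M])
  take F:  [F E D C B object] + [M A E D C B object] + [F M]
  take M:  [E D C B object] + [M A E D C B object] + [M]
  take A:  [E D C B object] + [A E D C B object]
  take E:  [E D C B object] + [E D C B object]
  take D:  [D C B object] + [D C B object]
  take C:  [C B object] + [C B object]
  take B:  [B object] + [B object]
  take object:  [object] + [object]

K, F, M, A, E, D, C, B, object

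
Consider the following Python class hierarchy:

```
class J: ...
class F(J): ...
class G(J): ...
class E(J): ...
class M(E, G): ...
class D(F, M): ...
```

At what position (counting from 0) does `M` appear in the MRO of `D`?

2

L[D] = D + merge(L[F], L[M], [F M])
  take F:  [F J object] + [M E G J object] + [F M]
  take M:  [J object] + [M E G J object] + [M]
  take E:  [J object] + [E G J object]
  take G:  [J object] + [G J object]
  take J:  [J object] + [J object]
  take object:  [object] + [object]
MRO: D F M E G J object
M sits at index 2.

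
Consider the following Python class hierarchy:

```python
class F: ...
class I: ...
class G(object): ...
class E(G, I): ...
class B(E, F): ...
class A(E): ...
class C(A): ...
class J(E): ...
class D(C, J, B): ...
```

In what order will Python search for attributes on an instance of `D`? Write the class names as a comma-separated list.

D, C, A, J, B, E, G, I, F, object

L[D] = D + merge(L[C], L[J], L[B], [C J B])
  take C:  [C A E G I object] + [J E G I object] + [B E G I F object] + [C J B]
  take A:  [A E G I object] + [J E G I object] + [B E G I F object] + [J B]
  take J:  [E G I object] + [J E G I object] + [B E G I F object] + [J B]
  take B:  [E G I object] + [E G I object] + [B E G I F object] + [B]
  take E:  [E G I object] + [E G I object] + [E G I F object]
  take G:  [G I object] + [G I object] + [G I F object]
  take I:  [I object] + [I object] + [I F object]
  take F:  [object] + [object] + [F object]
  take object:  [object] + [object] + [object]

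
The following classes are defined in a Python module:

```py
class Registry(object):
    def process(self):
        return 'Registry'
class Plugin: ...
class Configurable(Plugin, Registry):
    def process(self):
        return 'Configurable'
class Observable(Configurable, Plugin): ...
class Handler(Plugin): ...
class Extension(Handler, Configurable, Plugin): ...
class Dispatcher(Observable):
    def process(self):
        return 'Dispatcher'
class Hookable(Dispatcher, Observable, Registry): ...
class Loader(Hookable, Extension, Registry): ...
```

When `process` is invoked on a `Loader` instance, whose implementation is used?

L[Loader] = Loader + merge(L[Hookable], L[Extension], L[Registry], [Hookable Extension Registry])
  take Hookable:  [Hookable Dispatcher Observable Configurable Plugin Registry object] + [Extension Handler Configurable Plugin Registry object] + [Registry object] + [Hookable Extension Registry]
  take Dispatcher:  [Dispatcher Observable Configurable Plugin Registry object] + [Extension Handler Configurable Plugin Registry object] + [Registry object] + [Extension Registry]
  take Observable:  [Observable Configurable Plugin Registry object] + [Extension Handler Configurable Plugin Registry object] + [Registry object] + [Extension Registry]
  take Extension:  [Configurable Plugin Registry object] + [Extension Handler Configurable Plugin Registry object] + [Registry object] + [Extension Registry]
  take Handler:  [Configurable Plugin Registry object] + [Handler Configurable Plugin Registry object] + [Registry object] + [Registry]
  take Configurable:  [Configurable Plugin Registry object] + [Configurable Plugin Registry object] + [Registry object] + [Registry]
  take Plugin:  [Plugin Registry object] + [Plugin Registry object] + [Registry object] + [Registry]
  take Registry:  [Registry object] + [Registry object] + [Registry object] + [Registry]
  take object:  [object] + [object] + [object]
MRO: Loader Hookable Dispatcher Observable Extension Handler Configurable Plugin Registry object
process is defined in: Configurable, Dispatcher, Registry. First along the MRO is Dispatcher.

Dispatcher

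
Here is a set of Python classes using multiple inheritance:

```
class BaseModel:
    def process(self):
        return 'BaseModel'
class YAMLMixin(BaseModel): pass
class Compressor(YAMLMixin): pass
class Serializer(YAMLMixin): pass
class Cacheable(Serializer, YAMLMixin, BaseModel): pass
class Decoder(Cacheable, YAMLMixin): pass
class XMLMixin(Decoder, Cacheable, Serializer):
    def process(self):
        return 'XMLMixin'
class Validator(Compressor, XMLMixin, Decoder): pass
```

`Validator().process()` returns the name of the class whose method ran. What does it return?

XMLMixin

L[Validator] = Validator + merge(L[Compressor], L[XMLMixin], L[Decoder], [Compressor XMLMixin Decoder])
  take Compressor:  [Compressor YAMLMixin BaseModel object] + [XMLMixin Decoder Cacheable Serializer YAMLMixin BaseModel object] + [Decoder Cacheable Serializer YAMLMixin BaseModel object] + [Compressor XMLMixin Decoder]
  take XMLMixin:  [YAMLMixin BaseModel object] + [XMLMixin Decoder Cacheable Serializer YAMLMixin BaseModel object] + [Decoder Cacheable Serializer YAMLMixin BaseModel object] + [XMLMixin Decoder]
  take Decoder:  [YAMLMixin BaseModel object] + [Decoder Cacheable Serializer YAMLMixin BaseModel object] + [Decoder Cacheable Serializer YAMLMixin BaseModel object] + [Decoder]
  take Cacheable:  [YAMLMixin BaseModel object] + [Cacheable Serializer YAMLMixin BaseModel object] + [Cacheable Serializer YAMLMixin BaseModel object]
  take Serializer:  [YAMLMixin BaseModel object] + [Serializer YAMLMixin BaseModel object] + [Serializer YAMLMixin BaseModel object]
  take YAMLMixin:  [YAMLMixin BaseModel object] + [YAMLMixin BaseModel object] + [YAMLMixin BaseModel object]
  take BaseModel:  [BaseModel object] + [BaseModel object] + [BaseModel object]
  take object:  [object] + [object] + [object]
MRO: Validator Compressor XMLMixin Decoder Cacheable Serializer YAMLMixin BaseModel object
process is defined in: BaseModel, XMLMixin. First along the MRO is XMLMixin.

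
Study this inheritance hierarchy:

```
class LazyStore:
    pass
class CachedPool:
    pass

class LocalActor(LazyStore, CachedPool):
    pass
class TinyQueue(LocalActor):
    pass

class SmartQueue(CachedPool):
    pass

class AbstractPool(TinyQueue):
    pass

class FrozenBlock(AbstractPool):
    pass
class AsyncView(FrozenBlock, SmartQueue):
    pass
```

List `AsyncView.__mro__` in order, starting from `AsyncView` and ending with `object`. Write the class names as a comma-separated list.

AsyncView, FrozenBlock, AbstractPool, TinyQueue, LocalActor, LazyStore, SmartQueue, CachedPool, object

L[AsyncView] = AsyncView + merge(L[FrozenBlock], L[SmartQueue], [FrozenBlock SmartQueue])
  take FrozenBlock:  [FrozenBlock AbstractPool TinyQueue LocalActor LazyStore CachedPool object] + [SmartQueue CachedPool object] + [FrozenBlock SmartQueue]
  take AbstractPool:  [AbstractPool TinyQueue LocalActor LazyStore CachedPool object] + [SmartQueue CachedPool object] + [SmartQueue]
  take TinyQueue:  [TinyQueue LocalActor LazyStore CachedPool object] + [SmartQueue CachedPool object] + [SmartQueue]
  take LocalActor:  [LocalActor LazyStore CachedPool object] + [SmartQueue CachedPool object] + [SmartQueue]
  take LazyStore:  [LazyStore CachedPool object] + [SmartQueue CachedPool object] + [SmartQueue]
  take SmartQueue:  [CachedPool object] + [SmartQueue CachedPool object] + [SmartQueue]
  take CachedPool:  [CachedPool object] + [CachedPool object]
  take object:  [object] + [object]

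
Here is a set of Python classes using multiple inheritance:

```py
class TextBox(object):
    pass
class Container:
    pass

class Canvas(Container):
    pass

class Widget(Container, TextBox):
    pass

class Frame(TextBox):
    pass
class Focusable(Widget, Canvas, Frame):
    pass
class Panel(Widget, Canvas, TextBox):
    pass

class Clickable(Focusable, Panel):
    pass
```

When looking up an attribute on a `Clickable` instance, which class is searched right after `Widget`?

Canvas

L[Clickable] = Clickable + merge(L[Focusable], L[Panel], [Focusable Panel])
  take Focusable:  [Focusable Widget Canvas Container Frame TextBox object] + [Panel Widget Canvas Container TextBox object] + [Focusable Panel]
  take Panel:  [Widget Canvas Container Frame TextBox object] + [Panel Widget Canvas Container TextBox object] + [Panel]
  take Widget:  [Widget Canvas Container Frame TextBox object] + [Widget Canvas Container TextBox object]
  take Canvas:  [Canvas Container Frame TextBox object] + [Canvas Container TextBox object]
  take Container:  [Container Frame TextBox object] + [Container TextBox object]
  take Frame:  [Frame TextBox object] + [TextBox object]
  take TextBox:  [TextBox object] + [TextBox object]
  take object:  [object] + [object]
MRO: Clickable Focusable Panel Widget Canvas Container Frame TextBox object
Widget is at position 3; next is Canvas.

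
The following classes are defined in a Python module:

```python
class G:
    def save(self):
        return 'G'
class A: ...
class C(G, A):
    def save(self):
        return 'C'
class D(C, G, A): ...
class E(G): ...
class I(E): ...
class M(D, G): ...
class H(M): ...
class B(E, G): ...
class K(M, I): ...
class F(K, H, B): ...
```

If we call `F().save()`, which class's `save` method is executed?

L[F] = F + merge(L[K], L[H], L[B], [K H B])
  take K:  [K M D C I E G A object] + [H M D C G A object] + [B E G object] + [K H B]
  take H:  [M D C I E G A object] + [H M D C G A object] + [B E G object] + [H B]
  take M:  [M D C I E G A object] + [M D C G A object] + [B E G object] + [B]
  take D:  [D C I E G A object] + [D C G A object] + [B E G object] + [B]
  take C:  [C I E G A object] + [C G A object] + [B E G object] + [B]
  take I:  [I E G A object] + [G A object] + [B E G object] + [B]
  take B:  [E G A object] + [G A object] + [B E G object] + [B]
  take E:  [E G A object] + [G A object] + [E G object]
  take G:  [G A object] + [G A object] + [G object]
  take A:  [A object] + [A object] + [object]
  take object:  [object] + [object] + [object]
MRO: F K H M D C I B E G A object
save is defined in: C, G. First along the MRO is C.

C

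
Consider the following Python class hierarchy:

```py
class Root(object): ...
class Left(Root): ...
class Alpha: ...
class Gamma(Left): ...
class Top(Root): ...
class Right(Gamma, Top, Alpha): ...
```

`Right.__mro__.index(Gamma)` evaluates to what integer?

L[Right] = Right + merge(L[Gamma], L[Top], L[Alpha], [Gamma Top Alpha])
  take Gamma:  [Gamma Left Root object] + [Top Root object] + [Alpha object] + [Gamma Top Alpha]
  take Left:  [Left Root object] + [Top Root object] + [Alpha object] + [Top Alpha]
  take Top:  [Root object] + [Top Root object] + [Alpha object] + [Top Alpha]
  take Root:  [Root object] + [Root object] + [Alpha object] + [Alpha]
  take Alpha:  [object] + [object] + [Alpha object] + [Alpha]
  take object:  [object] + [object] + [object]
MRO: Right Gamma Left Top Root Alpha object
Gamma sits at index 1.

1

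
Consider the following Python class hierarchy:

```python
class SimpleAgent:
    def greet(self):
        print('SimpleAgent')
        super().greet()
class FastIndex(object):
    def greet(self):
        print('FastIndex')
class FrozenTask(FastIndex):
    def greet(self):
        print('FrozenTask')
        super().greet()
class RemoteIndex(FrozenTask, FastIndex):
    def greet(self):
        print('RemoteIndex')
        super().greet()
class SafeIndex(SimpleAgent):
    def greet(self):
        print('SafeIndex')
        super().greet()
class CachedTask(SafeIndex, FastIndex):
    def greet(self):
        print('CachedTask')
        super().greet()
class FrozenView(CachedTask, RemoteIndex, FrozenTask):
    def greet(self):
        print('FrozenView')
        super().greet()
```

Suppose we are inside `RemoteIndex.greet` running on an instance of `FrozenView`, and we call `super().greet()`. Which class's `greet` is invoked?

L[FrozenView] = FrozenView + merge(L[CachedTask], L[RemoteIndex], L[FrozenTask], [CachedTask RemoteIndex FrozenTask])
  take CachedTask:  [CachedTask SafeIndex SimpleAgent FastIndex object] + [RemoteIndex FrozenTask FastIndex object] + [FrozenTask FastIndex object] + [CachedTask RemoteIndex FrozenTask]
  take SafeIndex:  [SafeIndex SimpleAgent FastIndex object] + [RemoteIndex FrozenTask FastIndex object] + [FrozenTask FastIndex object] + [RemoteIndex FrozenTask]
  take SimpleAgent:  [SimpleAgent FastIndex object] + [RemoteIndex FrozenTask FastIndex object] + [FrozenTask FastIndex object] + [RemoteIndex FrozenTask]
  take RemoteIndex:  [FastIndex object] + [RemoteIndex FrozenTask FastIndex object] + [FrozenTask FastIndex object] + [RemoteIndex FrozenTask]
  take FrozenTask:  [FastIndex object] + [FrozenTask FastIndex object] + [FrozenTask FastIndex object] + [FrozenTask]
  take FastIndex:  [FastIndex object] + [FastIndex object] + [FastIndex object]
  take object:  [object] + [object] + [object]
MRO: FrozenView CachedTask SafeIndex SimpleAgent RemoteIndex FrozenTask FastIndex object
super() in RemoteIndex.greet on a FrozenView instance goes to the class after RemoteIndex in FrozenView's MRO: FrozenTask.

FrozenTask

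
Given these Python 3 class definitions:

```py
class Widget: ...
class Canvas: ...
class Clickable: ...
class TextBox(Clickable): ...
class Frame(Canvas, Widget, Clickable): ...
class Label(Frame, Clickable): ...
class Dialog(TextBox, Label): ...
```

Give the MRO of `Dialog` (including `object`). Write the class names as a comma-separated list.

Dialog, TextBox, Label, Frame, Canvas, Widget, Clickable, object

L[Dialog] = Dialog + merge(L[TextBox], L[Label], [TextBox Label])
  take TextBox:  [TextBox Clickable object] + [Label Frame Canvas Widget Clickable object] + [TextBox Label]
  take Label:  [Clickable object] + [Label Frame Canvas Widget Clickable object] + [Label]
  take Frame:  [Clickable object] + [Frame Canvas Widget Clickable object]
  take Canvas:  [Clickable object] + [Canvas Widget Clickable object]
  take Widget:  [Clickable object] + [Widget Clickable object]
  take Clickable:  [Clickable object] + [Clickable object]
  take object:  [object] + [object]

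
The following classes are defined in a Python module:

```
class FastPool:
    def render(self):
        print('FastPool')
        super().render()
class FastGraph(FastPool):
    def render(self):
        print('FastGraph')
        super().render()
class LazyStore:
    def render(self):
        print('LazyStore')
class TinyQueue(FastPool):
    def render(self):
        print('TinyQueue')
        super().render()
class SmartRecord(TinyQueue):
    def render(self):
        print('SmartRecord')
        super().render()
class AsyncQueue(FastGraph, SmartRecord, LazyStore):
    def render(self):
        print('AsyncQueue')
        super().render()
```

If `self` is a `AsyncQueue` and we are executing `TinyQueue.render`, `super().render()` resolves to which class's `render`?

FastPool

L[AsyncQueue] = AsyncQueue + merge(L[FastGraph], L[SmartRecord], L[LazyStore], [FastGraph SmartRecord LazyStore])
  take FastGraph:  [FastGraph FastPool object] + [SmartRecord TinyQueue FastPool object] + [LazyStore object] + [FastGraph SmartRecord LazyStore]
  take SmartRecord:  [FastPool object] + [SmartRecord TinyQueue FastPool object] + [LazyStore object] + [SmartRecord LazyStore]
  take TinyQueue:  [FastPool object] + [TinyQueue FastPool object] + [LazyStore object] + [LazyStore]
  take FastPool:  [FastPool object] + [FastPool object] + [LazyStore object] + [LazyStore]
  take LazyStore:  [object] + [object] + [LazyStore object] + [LazyStore]
  take object:  [object] + [object] + [object]
MRO: AsyncQueue FastGraph SmartRecord TinyQueue FastPool LazyStore object
super() in TinyQueue.render on a AsyncQueue instance goes to the class after TinyQueue in AsyncQueue's MRO: FastPool.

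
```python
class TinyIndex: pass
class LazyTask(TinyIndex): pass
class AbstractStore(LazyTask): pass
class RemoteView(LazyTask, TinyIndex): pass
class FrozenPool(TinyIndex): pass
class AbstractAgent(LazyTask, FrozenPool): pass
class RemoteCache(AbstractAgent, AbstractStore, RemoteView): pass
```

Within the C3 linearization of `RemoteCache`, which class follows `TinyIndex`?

L[RemoteCache] = RemoteCache + merge(L[AbstractAgent], L[AbstractStore], L[RemoteView], [AbstractAgent AbstractStore RemoteView])
  take AbstractAgent:  [AbstractAgent LazyTask FrozenPool TinyIndex object] + [AbstractStore LazyTask TinyIndex object] + [RemoteView LazyTask TinyIndex object] + [AbstractAgent AbstractStore RemoteView]
  take AbstractStore:  [LazyTask FrozenPool TinyIndex object] + [AbstractStore LazyTask TinyIndex object] + [RemoteView LazyTask TinyIndex object] + [AbstractStore RemoteView]
  take RemoteView:  [LazyTask FrozenPool TinyIndex object] + [LazyTask TinyIndex object] + [RemoteView LazyTask TinyIndex object] + [RemoteView]
  take LazyTask:  [LazyTask FrozenPool TinyIndex object] + [LazyTask TinyIndex object] + [LazyTask TinyIndex object]
  take FrozenPool:  [FrozenPool TinyIndex object] + [TinyIndex object] + [TinyIndex object]
  take TinyIndex:  [TinyIndex object] + [TinyIndex object] + [TinyIndex object]
  take object:  [object] + [object] + [object]
MRO: RemoteCache AbstractAgent AbstractStore RemoteView LazyTask FrozenPool TinyIndex object
TinyIndex is at position 6; next is object.

object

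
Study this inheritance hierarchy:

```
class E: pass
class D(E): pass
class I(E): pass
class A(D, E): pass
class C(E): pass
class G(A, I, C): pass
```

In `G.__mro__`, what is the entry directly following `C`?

E

L[G] = G + merge(L[A], L[I], L[C], [A I C])
  take A:  [A D E object] + [I E object] + [C E object] + [A I C]
  take D:  [D E object] + [I E object] + [C E object] + [I C]
  take I:  [E object] + [I E object] + [C E object] + [I C]
  take C:  [E object] + [E object] + [C E object] + [C]
  take E:  [E object] + [E object] + [E object]
  take object:  [object] + [object] + [object]
MRO: G A D I C E object
C is at position 4; next is E.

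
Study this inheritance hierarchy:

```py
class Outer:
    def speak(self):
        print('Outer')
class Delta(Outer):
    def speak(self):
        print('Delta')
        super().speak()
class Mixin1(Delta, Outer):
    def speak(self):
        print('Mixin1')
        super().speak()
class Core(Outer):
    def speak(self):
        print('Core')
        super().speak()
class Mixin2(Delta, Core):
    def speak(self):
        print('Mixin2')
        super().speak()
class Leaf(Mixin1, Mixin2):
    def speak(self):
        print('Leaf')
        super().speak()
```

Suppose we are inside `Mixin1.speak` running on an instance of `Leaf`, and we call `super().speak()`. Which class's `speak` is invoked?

L[Leaf] = Leaf + merge(L[Mixin1], L[Mixin2], [Mixin1 Mixin2])
  take Mixin1:  [Mixin1 Delta Outer object] + [Mixin2 Delta Core Outer object] + [Mixin1 Mixin2]
  take Mixin2:  [Delta Outer object] + [Mixin2 Delta Core Outer object] + [Mixin2]
  take Delta:  [Delta Outer object] + [Delta Core Outer object]
  take Core:  [Outer object] + [Core Outer object]
  take Outer:  [Outer object] + [Outer object]
  take object:  [object] + [object]
MRO: Leaf Mixin1 Mixin2 Delta Core Outer object
super() in Mixin1.speak on a Leaf instance goes to the class after Mixin1 in Leaf's MRO: Mixin2.

Mixin2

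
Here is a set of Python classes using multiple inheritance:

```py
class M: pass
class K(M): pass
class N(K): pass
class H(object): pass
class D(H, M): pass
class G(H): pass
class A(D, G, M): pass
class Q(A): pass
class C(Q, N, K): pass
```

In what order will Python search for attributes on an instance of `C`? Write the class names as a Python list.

L[C] = C + merge(L[Q], L[N], L[K], [Q N K])
  take Q:  [Q A D G H M object] + [N K M object] + [K M object] + [Q N K]
  take A:  [A D G H M object] + [N K M object] + [K M object] + [N K]
  take D:  [D G H M object] + [N K M object] + [K M object] + [N K]
  take G:  [G H M object] + [N K M object] + [K M object] + [N K]
  take H:  [H M object] + [N K M object] + [K M object] + [N K]
  take N:  [M object] + [N K M object] + [K M object] + [N K]
  take K:  [M object] + [K M object] + [K M object] + [K]
  take M:  [M object] + [M object] + [M object]
  take object:  [object] + [object] + [object]

[C, Q, A, D, G, H, N, K, M, object]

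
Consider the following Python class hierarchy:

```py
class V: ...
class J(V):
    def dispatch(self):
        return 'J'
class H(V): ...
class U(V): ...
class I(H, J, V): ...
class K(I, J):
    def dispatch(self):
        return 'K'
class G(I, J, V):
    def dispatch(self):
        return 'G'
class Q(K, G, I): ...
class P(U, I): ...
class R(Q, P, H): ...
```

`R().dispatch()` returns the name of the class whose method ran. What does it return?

L[R] = R + merge(L[Q], L[P], L[H], [Q P H])
  take Q:  [Q K G I H J V object] + [P U I H J V object] + [H V object] + [Q P H]
  take K:  [K G I H J V object] + [P U I H J V object] + [H V object] + [P H]
  take G:  [G I H J V object] + [P U I H J V object] + [H V object] + [P H]
  take P:  [I H J V object] + [P U I H J V object] + [H V object] + [P H]
  take U:  [I H J V object] + [U I H J V object] + [H V object] + [H]
  take I:  [I H J V object] + [I H J V object] + [H V object] + [H]
  take H:  [H J V object] + [H J V object] + [H V object] + [H]
  take J:  [J V object] + [J V object] + [V object]
  take V:  [V object] + [V object] + [V object]
  take object:  [object] + [object] + [object]
MRO: R Q K G P U I H J V object
dispatch is defined in: G, J, K. First along the MRO is K.

K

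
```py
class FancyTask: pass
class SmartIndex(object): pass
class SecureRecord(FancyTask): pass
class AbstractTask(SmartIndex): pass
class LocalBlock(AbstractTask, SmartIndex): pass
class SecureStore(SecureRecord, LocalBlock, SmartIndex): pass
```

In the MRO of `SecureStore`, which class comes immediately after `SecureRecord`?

L[SecureStore] = SecureStore + merge(L[SecureRecord], L[LocalBlock], L[SmartIndex], [SecureRecord LocalBlock SmartIndex])
  take SecureRecord:  [SecureRecord FancyTask object] + [LocalBlock AbstractTask SmartIndex object] + [SmartIndex object] + [SecureRecord LocalBlock SmartIndex]
  take FancyTask:  [FancyTask object] + [LocalBlock AbstractTask SmartIndex object] + [SmartIndex object] + [LocalBlock SmartIndex]
  take LocalBlock:  [object] + [LocalBlock AbstractTask SmartIndex object] + [SmartIndex object] + [LocalBlock SmartIndex]
  take AbstractTask:  [object] + [AbstractTask SmartIndex object] + [SmartIndex object] + [SmartIndex]
  take SmartIndex:  [object] + [SmartIndex object] + [SmartIndex object] + [SmartIndex]
  take object:  [object] + [object] + [object]
MRO: SecureStore SecureRecord FancyTask LocalBlock AbstractTask SmartIndex object
SecureRecord is at position 1; next is FancyTask.

FancyTask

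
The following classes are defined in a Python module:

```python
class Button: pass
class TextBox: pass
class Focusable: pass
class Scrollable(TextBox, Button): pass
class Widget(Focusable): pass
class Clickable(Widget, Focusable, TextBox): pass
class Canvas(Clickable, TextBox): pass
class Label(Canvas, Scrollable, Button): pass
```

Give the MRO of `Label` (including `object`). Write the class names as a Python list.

[Label, Canvas, Clickable, Widget, Focusable, Scrollable, TextBox, Button, object]

L[Label] = Label + merge(L[Canvas], L[Scrollable], L[Button], [Canvas Scrollable Button])
  take Canvas:  [Canvas Clickable Widget Focusable TextBox object] + [Scrollable TextBox Button object] + [Button object] + [Canvas Scrollable Button]
  take Clickable:  [Clickable Widget Focusable TextBox object] + [Scrollable TextBox Button object] + [Button object] + [Scrollable Button]
  take Widget:  [Widget Focusable TextBox object] + [Scrollable TextBox Button object] + [Button object] + [Scrollable Button]
  take Focusable:  [Focusable TextBox object] + [Scrollable TextBox Button object] + [Button object] + [Scrollable Button]
  take Scrollable:  [TextBox object] + [Scrollable TextBox Button object] + [Button object] + [Scrollable Button]
  take TextBox:  [TextBox object] + [TextBox Button object] + [Button object] + [Button]
  take Button:  [object] + [Button object] + [Button object] + [Button]
  take object:  [object] + [object] + [object]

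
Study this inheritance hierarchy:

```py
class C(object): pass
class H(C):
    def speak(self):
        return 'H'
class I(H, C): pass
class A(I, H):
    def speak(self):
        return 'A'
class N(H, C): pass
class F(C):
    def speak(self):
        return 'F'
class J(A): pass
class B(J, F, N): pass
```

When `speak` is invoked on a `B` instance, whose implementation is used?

A

L[B] = B + merge(L[J], L[F], L[N], [J F N])
  take J:  [J A I H C object] + [F C object] + [N H C object] + [J F N]
  take A:  [A I H C object] + [F C object] + [N H C object] + [F N]
  take I:  [I H C object] + [F C object] + [N H C object] + [F N]
  take F:  [H C object] + [F C object] + [N H C object] + [F N]
  take N:  [H C object] + [C object] + [N H C object] + [N]
  take H:  [H C object] + [C object] + [H C object]
  take C:  [C object] + [C object] + [C object]
  take object:  [object] + [object] + [object]
MRO: B J A I F N H C object
speak is defined in: A, F, H. First along the MRO is A.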